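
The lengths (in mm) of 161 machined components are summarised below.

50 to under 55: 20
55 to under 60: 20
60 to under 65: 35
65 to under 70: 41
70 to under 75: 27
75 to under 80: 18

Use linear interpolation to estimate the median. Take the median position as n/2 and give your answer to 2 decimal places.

65.67

Cumulative frequencies: 20, 40, 75, 116, 143, 161
n = 161; position = n/2 = 80.5.
This falls in the class 65 to under 70: L = 65, F = 75, f = 41, h = 5.
Median ≈ 65 + ((80.5 − 75) / 41) × 5 = 65.6707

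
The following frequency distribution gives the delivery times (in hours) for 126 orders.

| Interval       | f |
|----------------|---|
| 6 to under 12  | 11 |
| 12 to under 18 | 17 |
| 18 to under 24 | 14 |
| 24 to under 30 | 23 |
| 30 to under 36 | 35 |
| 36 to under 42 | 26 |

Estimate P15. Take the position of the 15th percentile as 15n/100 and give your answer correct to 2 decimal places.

14.79

Cumulative frequencies: 11, 28, 42, 65, 100, 126
n = 126; position = 15n/100 = 18.9.
This falls in the class 12 to under 18: L = 12, F = 11, f = 17, h = 6.
15th percentile ≈ 12 + ((18.9 − 11) / 17) × 6 = 14.7882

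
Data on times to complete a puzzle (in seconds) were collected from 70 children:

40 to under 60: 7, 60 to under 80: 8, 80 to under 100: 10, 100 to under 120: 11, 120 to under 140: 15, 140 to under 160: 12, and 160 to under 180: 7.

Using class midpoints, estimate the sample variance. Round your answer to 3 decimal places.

Midpoints: 50, 70, 90, 110, 130, 150, 170
n = 70, Σfm = 7960, mean = 113.7143
Σfm² = 996600
Σf(m − x̄)² = Σfm² − (Σfm)²/n = 996600 − 7960²/70 = 91434.2857
Sample variance = 91434.2857 / 69 = 1325.1346

1325.135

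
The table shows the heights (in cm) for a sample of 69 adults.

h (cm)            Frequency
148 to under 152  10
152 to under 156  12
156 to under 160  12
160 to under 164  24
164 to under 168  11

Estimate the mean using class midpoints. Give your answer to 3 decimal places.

158.812

Midpoints: 150, 154, 158, 162, 166
Σfm = 10×150 + 12×154 + 12×158 + 24×162 + 11×166 = 10958
n = Σf = 69
Mean = 10958 / 69 = 158.8116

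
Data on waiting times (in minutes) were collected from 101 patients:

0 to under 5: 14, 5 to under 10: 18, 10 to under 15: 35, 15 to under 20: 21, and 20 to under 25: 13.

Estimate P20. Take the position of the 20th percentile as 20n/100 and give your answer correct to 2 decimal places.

6.72

Cumulative frequencies: 14, 32, 67, 88, 101
n = 101; position = 20n/100 = 20.2.
This falls in the class 5 to under 10: L = 5, F = 14, f = 18, h = 5.
20th percentile ≈ 5 + ((20.2 − 14) / 18) × 5 = 6.7222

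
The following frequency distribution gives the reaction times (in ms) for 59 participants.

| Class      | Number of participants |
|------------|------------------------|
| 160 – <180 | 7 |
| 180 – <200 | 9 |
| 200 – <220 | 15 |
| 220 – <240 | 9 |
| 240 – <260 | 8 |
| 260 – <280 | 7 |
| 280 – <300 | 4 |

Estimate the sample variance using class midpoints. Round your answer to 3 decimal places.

1236.002

Midpoints: 170, 190, 210, 230, 250, 270, 290
n = 59, Σfm = 13170, mean = 223.2203
Σfm² = 3011500
Σf(m − x̄)² = Σfm² − (Σfm)²/n = 3011500 − 13170²/59 = 71688.1356
Sample variance = 71688.1356 / 58 = 1236.0023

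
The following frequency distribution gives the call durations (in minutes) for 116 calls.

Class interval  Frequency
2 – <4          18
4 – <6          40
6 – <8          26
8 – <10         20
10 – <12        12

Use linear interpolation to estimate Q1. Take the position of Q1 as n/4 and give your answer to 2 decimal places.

4.55

Cumulative frequencies: 18, 58, 84, 104, 116
n = 116; position = n/4 = 29.
This falls in the class 4 – <6: L = 4, F = 18, f = 40, h = 2.
Lower quartile ≈ 4 + ((29 − 18) / 40) × 2 = 4.5500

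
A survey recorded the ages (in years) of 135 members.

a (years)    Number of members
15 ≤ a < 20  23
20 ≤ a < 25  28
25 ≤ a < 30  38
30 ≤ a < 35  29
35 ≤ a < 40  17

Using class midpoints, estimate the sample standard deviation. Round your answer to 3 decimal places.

Midpoints: 17.5, 22.5, 27.5, 32.5, 37.5
n = 135, Σfm = 3657.5, mean = 27.0926
Σfm² = 104493.75
Σf(m − x̄)² = Σfm² − (Σfm)²/n = 104493.75 − 3657.5²/135 = 5402.5926
Sample variance = 5402.5926 / 134 = 40.3179
Standard deviation = √40.3179 = 6.3496

6.350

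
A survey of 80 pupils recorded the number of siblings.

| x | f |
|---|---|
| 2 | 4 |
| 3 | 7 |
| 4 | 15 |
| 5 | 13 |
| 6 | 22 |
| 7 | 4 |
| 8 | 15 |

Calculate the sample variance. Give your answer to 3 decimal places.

3.007

Values: 2, 3, 4, 5, 6, 7, 8
n = 80, Σfx = 434, mean = 5.4250
Σfx² = 2592
Σf(x − x̄)² = Σfx² − (Σfx)²/n = 2592 − 434²/80 = 237.5500
Sample variance = 237.5500 / 79 = 3.0070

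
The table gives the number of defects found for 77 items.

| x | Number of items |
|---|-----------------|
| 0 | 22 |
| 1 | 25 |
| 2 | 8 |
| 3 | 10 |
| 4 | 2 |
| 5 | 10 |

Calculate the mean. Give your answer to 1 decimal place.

1.7

Values: 0, 1, 2, 3, 4, 5
Σfx = 22×0 + 25×1 + 8×2 + 10×3 + 2×4 + 10×5 = 129
n = Σf = 77
Mean = 129 / 77 = 1.6753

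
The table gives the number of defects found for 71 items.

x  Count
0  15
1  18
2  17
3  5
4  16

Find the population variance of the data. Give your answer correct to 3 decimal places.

Values: 0, 1, 2, 3, 4
n = 71, Σfx = 131, mean = 1.8451
Σfx² = 387
Σf(x − x̄)² = Σfx² − (Σfx)²/n = 387 − 131²/71 = 145.2958
Population variance = 145.2958 / 71 = 2.0464

2.046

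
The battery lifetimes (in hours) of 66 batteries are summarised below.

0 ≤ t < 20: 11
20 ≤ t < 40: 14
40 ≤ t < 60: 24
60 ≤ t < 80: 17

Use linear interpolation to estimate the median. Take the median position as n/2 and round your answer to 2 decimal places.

46.67

Cumulative frequencies: 11, 25, 49, 66
n = 66; position = n/2 = 33.
This falls in the class 40 ≤ t < 60: L = 40, F = 25, f = 24, h = 20.
Median ≈ 40 + ((33 − 25) / 24) × 20 = 46.6667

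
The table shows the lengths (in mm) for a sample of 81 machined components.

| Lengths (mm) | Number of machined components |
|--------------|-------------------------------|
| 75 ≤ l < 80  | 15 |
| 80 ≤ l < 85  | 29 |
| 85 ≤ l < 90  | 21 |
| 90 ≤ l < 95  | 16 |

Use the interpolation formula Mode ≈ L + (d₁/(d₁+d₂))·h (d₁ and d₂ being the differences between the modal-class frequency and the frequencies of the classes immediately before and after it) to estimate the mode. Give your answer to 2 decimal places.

Modal class: 80 ≤ l < 85 (highest frequency 29).
d₁ = 29 − 15 = 14, d₂ = 29 − 21 = 8
Mode ≈ 80 + (14/(14+8)) × 5 = 80 + 3.1818 = 83.1818

83.18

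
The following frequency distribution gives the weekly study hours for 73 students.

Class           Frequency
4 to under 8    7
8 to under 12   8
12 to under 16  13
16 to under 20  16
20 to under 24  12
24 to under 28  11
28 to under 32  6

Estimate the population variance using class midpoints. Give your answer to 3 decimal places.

47.769

Midpoints: 6, 10, 14, 18, 22, 26, 30
n = 73, Σfm = 1322, mean = 18.1096
Σfm² = 27428
Σf(m − x̄)² = Σfm² − (Σfm)²/n = 27428 − 1322²/73 = 3487.1233
Population variance = 3487.1233 / 73 = 47.7688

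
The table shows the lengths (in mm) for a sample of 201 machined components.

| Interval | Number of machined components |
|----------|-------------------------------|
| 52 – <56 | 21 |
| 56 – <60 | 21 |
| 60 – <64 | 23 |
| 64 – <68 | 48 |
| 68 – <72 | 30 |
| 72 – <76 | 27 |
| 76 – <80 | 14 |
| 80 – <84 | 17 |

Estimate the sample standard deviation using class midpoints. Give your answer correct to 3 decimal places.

8.051

Midpoints: 54, 58, 62, 66, 70, 74, 78, 82
n = 201, Σfm = 13530, mean = 67.3134
Σfm² = 923716
Σf(m − x̄)² = Σfm² − (Σfm)²/n = 923716 − 13530²/201 = 12965.2537
Sample variance = 12965.2537 / 200 = 64.8263
Standard deviation = √64.8263 = 8.0515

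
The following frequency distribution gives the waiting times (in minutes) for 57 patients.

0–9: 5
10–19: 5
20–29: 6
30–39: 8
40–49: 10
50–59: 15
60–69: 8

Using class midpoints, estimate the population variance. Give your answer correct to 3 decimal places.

340.166

Midpoints: 4.5, 14.5, 24.5, 34.5, 44.5, 54.5, 64.5
n = 57, Σfm = 2296.5, mean = 40.2895
Σfm² = 111914.25
Σf(m − x̄)² = Σfm² − (Σfm)²/n = 111914.25 − 2296.5²/57 = 19389.4737
Population variance = 19389.4737 / 57 = 340.1662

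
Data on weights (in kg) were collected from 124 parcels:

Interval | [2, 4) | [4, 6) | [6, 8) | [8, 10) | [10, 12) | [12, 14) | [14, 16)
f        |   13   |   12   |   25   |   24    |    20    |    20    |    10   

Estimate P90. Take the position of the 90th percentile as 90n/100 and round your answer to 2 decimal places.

13.76

Cumulative frequencies: 13, 25, 50, 74, 94, 114, 124
n = 124; position = 90n/100 = 111.6.
This falls in the class [12, 14): L = 12, F = 94, f = 20, h = 2.
90th percentile ≈ 12 + ((111.6 − 94) / 20) × 2 = 13.7600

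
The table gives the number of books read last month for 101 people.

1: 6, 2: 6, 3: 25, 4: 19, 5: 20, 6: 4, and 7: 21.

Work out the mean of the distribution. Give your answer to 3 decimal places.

Values: 1, 2, 3, 4, 5, 6, 7
Σfx = 6×1 + 6×2 + 25×3 + 19×4 + 20×5 + 4×6 + 21×7 = 440
n = Σf = 101
Mean = 440 / 101 = 4.3564

4.356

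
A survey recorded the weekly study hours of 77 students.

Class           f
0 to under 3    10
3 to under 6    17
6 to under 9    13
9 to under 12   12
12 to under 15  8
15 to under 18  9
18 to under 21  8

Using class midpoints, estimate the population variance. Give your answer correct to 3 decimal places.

Midpoints: 1.5, 4.5, 7.5, 10.5, 13.5, 16.5, 19.5
n = 77, Σfm = 727.5, mean = 9.4481
Σfm² = 9371.25
Σf(m − x̄)² = Σfm² − (Σfm)²/n = 9371.25 − 727.5²/77 = 2497.7922
Population variance = 2497.7922 / 77 = 32.4389

32.439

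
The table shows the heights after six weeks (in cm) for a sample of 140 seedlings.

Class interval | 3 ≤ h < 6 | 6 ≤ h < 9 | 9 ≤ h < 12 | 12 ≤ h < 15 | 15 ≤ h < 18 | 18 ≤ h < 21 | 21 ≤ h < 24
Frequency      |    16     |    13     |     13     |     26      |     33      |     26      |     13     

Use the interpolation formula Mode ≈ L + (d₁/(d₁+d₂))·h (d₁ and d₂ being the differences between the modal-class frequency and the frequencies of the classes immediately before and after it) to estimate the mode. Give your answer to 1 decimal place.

Modal class: 15 ≤ h < 18 (highest frequency 33).
d₁ = 33 − 26 = 7, d₂ = 33 − 26 = 7
Mode ≈ 15 + (7/(7+7)) × 3 = 15 + 1.5000 = 16.5000

16.5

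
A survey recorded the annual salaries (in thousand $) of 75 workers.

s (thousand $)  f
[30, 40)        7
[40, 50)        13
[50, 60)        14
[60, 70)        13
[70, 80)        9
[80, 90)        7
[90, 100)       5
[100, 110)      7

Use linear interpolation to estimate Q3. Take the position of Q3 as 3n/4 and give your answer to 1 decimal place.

80.4

Cumulative frequencies: 7, 20, 34, 47, 56, 63, 68, 75
n = 75; position = 3n/4 = 56.25.
This falls in the class [80, 90): L = 80, F = 56, f = 7, h = 10.
Upper quartile ≈ 80 + ((56.25 − 56) / 7) × 10 = 80.3571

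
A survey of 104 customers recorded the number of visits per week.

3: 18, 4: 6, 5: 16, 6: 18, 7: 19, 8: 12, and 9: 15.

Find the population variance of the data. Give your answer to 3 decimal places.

Values: 3, 4, 5, 6, 7, 8, 9
n = 104, Σfx = 630, mean = 6.0577
Σfx² = 4220
Σf(x − x̄)² = Σfx² − (Σfx)²/n = 4220 − 630²/104 = 403.6538
Population variance = 403.6538 / 104 = 3.8813

3.881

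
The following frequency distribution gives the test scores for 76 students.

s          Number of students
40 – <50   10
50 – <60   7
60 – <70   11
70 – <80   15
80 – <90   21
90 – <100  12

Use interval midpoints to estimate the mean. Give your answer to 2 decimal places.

73.68

Midpoints: 45, 55, 65, 75, 85, 95
Σfm = 10×45 + 7×55 + 11×65 + 15×75 + 21×85 + 12×95 = 5600
n = Σf = 76
Mean = 5600 / 76 = 73.6842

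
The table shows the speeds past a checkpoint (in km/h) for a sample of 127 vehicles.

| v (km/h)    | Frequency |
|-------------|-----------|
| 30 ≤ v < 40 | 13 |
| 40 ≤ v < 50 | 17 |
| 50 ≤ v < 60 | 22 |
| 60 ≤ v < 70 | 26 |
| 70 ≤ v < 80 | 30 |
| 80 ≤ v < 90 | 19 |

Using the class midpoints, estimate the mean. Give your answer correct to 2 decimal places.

62.87

Midpoints: 35, 45, 55, 65, 75, 85
Σfm = 13×35 + 17×45 + 22×55 + 26×65 + 30×75 + 19×85 = 7985
n = Σf = 127
Mean = 7985 / 127 = 62.8740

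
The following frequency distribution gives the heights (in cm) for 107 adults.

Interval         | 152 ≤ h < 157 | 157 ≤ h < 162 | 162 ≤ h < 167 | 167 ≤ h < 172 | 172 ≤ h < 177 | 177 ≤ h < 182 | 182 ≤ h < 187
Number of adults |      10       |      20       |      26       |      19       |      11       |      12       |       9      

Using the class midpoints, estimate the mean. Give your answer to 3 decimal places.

Midpoints: 154.5, 159.5, 164.5, 169.5, 174.5, 179.5, 184.5
Σfm = 10×154.5 + 20×159.5 + 26×164.5 + 19×169.5 + 11×174.5 + 12×179.5 + 9×184.5 = 17966.5
n = Σf = 107
Mean = 17966.5 / 107 = 167.9112

167.911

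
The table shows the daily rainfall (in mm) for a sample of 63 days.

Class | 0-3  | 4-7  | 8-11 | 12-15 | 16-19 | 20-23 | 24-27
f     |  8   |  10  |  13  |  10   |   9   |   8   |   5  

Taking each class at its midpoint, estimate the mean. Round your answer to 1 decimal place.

Midpoints: 1.5, 5.5, 9.5, 13.5, 17.5, 21.5, 25.5
Σfm = 8×1.5 + 10×5.5 + 13×9.5 + 10×13.5 + 9×17.5 + 8×21.5 + 5×25.5 = 782.5
n = Σf = 63
Mean = 782.5 / 63 = 12.4206

12.4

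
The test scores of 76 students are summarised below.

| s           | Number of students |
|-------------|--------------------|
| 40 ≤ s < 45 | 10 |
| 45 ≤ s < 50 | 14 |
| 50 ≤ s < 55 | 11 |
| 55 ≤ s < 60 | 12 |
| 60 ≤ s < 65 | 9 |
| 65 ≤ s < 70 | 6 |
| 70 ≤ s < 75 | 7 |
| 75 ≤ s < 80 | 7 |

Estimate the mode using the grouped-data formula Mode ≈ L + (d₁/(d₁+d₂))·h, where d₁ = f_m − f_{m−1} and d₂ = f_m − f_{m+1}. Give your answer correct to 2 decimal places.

Modal class: 45 ≤ s < 50 (highest frequency 14).
d₁ = 14 − 10 = 4, d₂ = 14 − 11 = 3
Mode ≈ 45 + (4/(4+3)) × 5 = 45 + 2.8571 = 47.8571

47.86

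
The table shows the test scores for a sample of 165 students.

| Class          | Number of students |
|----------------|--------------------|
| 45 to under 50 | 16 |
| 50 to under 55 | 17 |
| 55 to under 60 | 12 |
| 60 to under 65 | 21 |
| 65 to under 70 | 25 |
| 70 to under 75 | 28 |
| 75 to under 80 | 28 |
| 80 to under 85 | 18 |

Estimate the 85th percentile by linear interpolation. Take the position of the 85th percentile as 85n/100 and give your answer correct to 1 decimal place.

Cumulative frequencies: 16, 33, 45, 66, 91, 119, 147, 165
n = 165; position = 85n/100 = 140.25.
This falls in the class 75 to under 80: L = 75, F = 119, f = 28, h = 5.
85th percentile ≈ 75 + ((140.25 − 119) / 28) × 5 = 78.7946

78.8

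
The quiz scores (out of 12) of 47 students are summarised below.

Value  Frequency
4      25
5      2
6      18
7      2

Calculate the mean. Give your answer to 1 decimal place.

Values: 4, 5, 6, 7
Σfx = 25×4 + 2×5 + 18×6 + 2×7 = 232
n = Σf = 47
Mean = 232 / 47 = 4.9362

4.9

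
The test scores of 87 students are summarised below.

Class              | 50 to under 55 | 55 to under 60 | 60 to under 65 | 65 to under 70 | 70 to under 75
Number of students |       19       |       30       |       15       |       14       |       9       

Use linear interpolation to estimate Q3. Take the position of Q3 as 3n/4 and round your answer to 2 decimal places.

Cumulative frequencies: 19, 49, 64, 78, 87
n = 87; position = 3n/4 = 65.25.
This falls in the class 65 to under 70: L = 65, F = 64, f = 14, h = 5.
Upper quartile ≈ 65 + ((65.25 − 64) / 14) × 5 = 65.4464

65.45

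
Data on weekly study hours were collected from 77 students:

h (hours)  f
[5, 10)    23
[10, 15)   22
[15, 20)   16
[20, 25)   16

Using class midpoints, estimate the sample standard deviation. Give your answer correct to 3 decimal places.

5.587

Midpoints: 7.5, 12.5, 17.5, 22.5
n = 77, Σfm = 1087.5, mean = 14.1234
Σfm² = 17731.25
Σf(m − x̄)² = Σfm² − (Σfm)²/n = 17731.25 − 1087.5²/77 = 2372.0779
Sample variance = 2372.0779 / 76 = 31.2116
Standard deviation = √31.2116 = 5.5867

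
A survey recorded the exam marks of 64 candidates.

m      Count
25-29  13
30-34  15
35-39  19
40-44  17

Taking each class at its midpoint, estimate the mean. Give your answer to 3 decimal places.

35.125

Midpoints: 27, 32, 37, 42
Σfm = 13×27 + 15×32 + 19×37 + 17×42 = 2248
n = Σf = 64
Mean = 2248 / 64 = 35.1250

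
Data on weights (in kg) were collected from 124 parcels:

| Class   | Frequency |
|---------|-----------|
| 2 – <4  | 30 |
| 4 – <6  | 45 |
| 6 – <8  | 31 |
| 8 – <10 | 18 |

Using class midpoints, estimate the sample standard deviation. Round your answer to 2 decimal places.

1.99

Midpoints: 3, 5, 7, 9
n = 124, Σfm = 694, mean = 5.5968
Σfm² = 4372
Σf(m − x̄)² = Σfm² − (Σfm)²/n = 4372 − 694²/124 = 487.8387
Sample variance = 487.8387 / 123 = 3.9662
Standard deviation = √3.9662 = 1.9915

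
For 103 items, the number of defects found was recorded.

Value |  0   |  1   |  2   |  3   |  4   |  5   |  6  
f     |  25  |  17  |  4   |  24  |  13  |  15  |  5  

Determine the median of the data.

3

Cumulative frequencies: 25, 42, 46, 70, 83, 98, 103
n = 103, so the median is the value in position (n+1)/2 = 52.
Position 52 falls at value 3.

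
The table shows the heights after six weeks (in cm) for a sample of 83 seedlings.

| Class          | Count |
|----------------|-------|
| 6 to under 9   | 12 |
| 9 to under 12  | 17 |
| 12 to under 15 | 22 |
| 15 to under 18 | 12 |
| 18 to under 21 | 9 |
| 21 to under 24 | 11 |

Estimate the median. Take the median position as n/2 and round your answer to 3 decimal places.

13.705

Cumulative frequencies: 12, 29, 51, 63, 72, 83
n = 83; position = n/2 = 41.5.
This falls in the class 12 to under 15: L = 12, F = 29, f = 22, h = 3.
Median ≈ 12 + ((41.5 − 29) / 22) × 3 = 13.7045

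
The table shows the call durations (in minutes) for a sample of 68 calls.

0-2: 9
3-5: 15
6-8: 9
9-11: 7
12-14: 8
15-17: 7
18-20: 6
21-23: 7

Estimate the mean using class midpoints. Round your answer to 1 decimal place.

10.1

Midpoints: 1, 4, 7, 10, 13, 16, 19, 22
Σfm = 9×1 + 15×4 + 9×7 + 7×10 + 8×13 + 7×16 + 6×19 + 7×22 = 686
n = Σf = 68
Mean = 686 / 68 = 10.0882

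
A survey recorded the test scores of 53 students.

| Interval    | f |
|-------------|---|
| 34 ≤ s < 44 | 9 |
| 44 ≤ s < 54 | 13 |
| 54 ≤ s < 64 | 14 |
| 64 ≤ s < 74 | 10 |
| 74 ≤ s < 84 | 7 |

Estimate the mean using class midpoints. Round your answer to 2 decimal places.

57.68

Midpoints: 39, 49, 59, 69, 79
Σfm = 9×39 + 13×49 + 14×59 + 10×69 + 7×79 = 3057
n = Σf = 53
Mean = 3057 / 53 = 57.6792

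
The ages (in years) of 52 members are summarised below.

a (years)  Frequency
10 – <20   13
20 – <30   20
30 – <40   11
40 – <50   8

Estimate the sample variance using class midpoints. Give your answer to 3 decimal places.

Midpoints: 15, 25, 35, 45
n = 52, Σfm = 1440, mean = 27.6923
Σfm² = 45100
Σf(m − x̄)² = Σfm² − (Σfm)²/n = 45100 − 1440²/52 = 5223.0769
Sample variance = 5223.0769 / 51 = 102.4133

102.413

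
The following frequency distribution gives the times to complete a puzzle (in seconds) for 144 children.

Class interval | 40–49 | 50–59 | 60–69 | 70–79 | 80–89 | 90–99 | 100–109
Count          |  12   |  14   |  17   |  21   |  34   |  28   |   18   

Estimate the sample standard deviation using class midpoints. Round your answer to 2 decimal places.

17.96

Midpoints: 44.5, 54.5, 64.5, 74.5, 84.5, 94.5, 104.5
n = 144, Σfm = 11358, mean = 78.8750
Σfm² = 942006
Σf(m − x̄)² = Σfm² − (Σfm)²/n = 942006 − 11358²/144 = 46143.7500
Sample variance = 46143.7500 / 143 = 322.6836
Standard deviation = √322.6836 = 17.9634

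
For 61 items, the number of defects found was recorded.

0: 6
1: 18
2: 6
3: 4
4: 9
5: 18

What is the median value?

Cumulative frequencies: 6, 24, 30, 34, 43, 61
n = 61, so the median is the value in position (n+1)/2 = 31.
Position 31 falls at value 3.

3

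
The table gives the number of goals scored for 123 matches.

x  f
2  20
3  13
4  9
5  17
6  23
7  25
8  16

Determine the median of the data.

Cumulative frequencies: 20, 33, 42, 59, 82, 107, 123
n = 123, so the median is the value in position (n+1)/2 = 62.
Position 62 falls at value 6.

6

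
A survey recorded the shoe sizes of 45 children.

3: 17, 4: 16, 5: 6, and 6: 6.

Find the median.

4

Cumulative frequencies: 17, 33, 39, 45
n = 45, so the median is the value in position (n+1)/2 = 23.
Position 23 falls at value 4.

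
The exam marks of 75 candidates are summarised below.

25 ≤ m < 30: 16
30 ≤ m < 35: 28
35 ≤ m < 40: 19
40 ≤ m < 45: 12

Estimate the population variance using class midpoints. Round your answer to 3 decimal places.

24.427

Midpoints: 27.5, 32.5, 37.5, 42.5
n = 75, Σfm = 2572.5, mean = 34.3000
Σfm² = 90068.75
Σf(m − x̄)² = Σfm² − (Σfm)²/n = 90068.75 − 2572.5²/75 = 1832.0000
Population variance = 1832.0000 / 75 = 24.4267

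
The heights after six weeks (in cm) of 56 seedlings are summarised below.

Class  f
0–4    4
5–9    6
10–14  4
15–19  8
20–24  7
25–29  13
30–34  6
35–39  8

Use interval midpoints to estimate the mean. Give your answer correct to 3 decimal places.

21.911

Midpoints: 2, 7, 12, 17, 22, 27, 32, 37
Σfm = 4×2 + 6×7 + 4×12 + 8×17 + 7×22 + 13×27 + 6×32 + 8×37 = 1227
n = Σf = 56
Mean = 1227 / 56 = 21.9107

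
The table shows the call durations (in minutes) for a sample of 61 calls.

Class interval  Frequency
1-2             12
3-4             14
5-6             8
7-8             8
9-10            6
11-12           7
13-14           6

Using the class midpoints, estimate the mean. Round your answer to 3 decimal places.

6.385

Midpoints: 1.5, 3.5, 5.5, 7.5, 9.5, 11.5, 13.5
Σfm = 12×1.5 + 14×3.5 + 8×5.5 + 8×7.5 + 6×9.5 + 7×11.5 + 6×13.5 = 389.5
n = Σf = 61
Mean = 389.5 / 61 = 6.3852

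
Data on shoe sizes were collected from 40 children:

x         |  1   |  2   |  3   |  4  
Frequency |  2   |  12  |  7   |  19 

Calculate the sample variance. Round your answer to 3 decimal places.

Values: 1, 2, 3, 4
n = 40, Σfx = 123, mean = 3.0750
Σfx² = 417
Σf(x − x̄)² = Σfx² − (Σfx)²/n = 417 − 123²/40 = 38.7750
Sample variance = 38.7750 / 39 = 0.9942

0.994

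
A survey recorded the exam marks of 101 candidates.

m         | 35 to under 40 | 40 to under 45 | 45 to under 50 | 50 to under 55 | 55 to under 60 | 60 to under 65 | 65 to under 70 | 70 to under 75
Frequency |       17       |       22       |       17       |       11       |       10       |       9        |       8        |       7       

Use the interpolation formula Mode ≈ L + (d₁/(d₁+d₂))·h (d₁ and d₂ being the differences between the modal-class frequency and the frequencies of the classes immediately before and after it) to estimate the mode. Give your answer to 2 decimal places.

42.50

Modal class: 40 to under 45 (highest frequency 22).
d₁ = 22 − 17 = 5, d₂ = 22 − 17 = 5
Mode ≈ 40 + (5/(5+5)) × 5 = 40 + 2.5000 = 42.5000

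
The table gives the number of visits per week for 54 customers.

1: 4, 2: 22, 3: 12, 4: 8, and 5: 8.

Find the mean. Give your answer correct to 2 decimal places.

Values: 1, 2, 3, 4, 5
Σfx = 4×1 + 22×2 + 12×3 + 8×4 + 8×5 = 156
n = Σf = 54
Mean = 156 / 54 = 2.8889

2.89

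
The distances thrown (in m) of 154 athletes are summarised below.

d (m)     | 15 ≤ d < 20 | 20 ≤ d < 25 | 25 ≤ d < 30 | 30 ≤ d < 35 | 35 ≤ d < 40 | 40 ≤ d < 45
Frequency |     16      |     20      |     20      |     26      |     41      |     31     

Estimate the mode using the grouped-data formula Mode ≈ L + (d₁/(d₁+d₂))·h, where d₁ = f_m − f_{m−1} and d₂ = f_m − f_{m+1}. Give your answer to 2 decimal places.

38.00

Modal class: 35 ≤ d < 40 (highest frequency 41).
d₁ = 41 − 26 = 15, d₂ = 41 − 31 = 10
Mode ≈ 35 + (15/(15+10)) × 5 = 35 + 3.0000 = 38.0000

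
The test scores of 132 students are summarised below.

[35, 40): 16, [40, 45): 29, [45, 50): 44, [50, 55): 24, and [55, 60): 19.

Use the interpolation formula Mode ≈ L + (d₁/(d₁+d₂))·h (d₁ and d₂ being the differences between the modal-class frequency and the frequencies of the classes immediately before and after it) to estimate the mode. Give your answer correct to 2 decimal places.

Modal class: [45, 50) (highest frequency 44).
d₁ = 44 − 29 = 15, d₂ = 44 − 24 = 20
Mode ≈ 45 + (15/(15+20)) × 5 = 45 + 2.1429 = 47.1429

47.14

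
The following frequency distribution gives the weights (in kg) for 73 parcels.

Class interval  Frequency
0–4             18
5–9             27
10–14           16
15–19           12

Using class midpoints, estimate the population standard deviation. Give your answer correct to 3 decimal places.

5.081

Midpoints: 2, 7, 12, 17
n = 73, Σfm = 621, mean = 8.5068
Σfm² = 7167
Σf(m − x̄)² = Σfm² − (Σfm)²/n = 7167 − 621²/73 = 1884.2466
Population variance = 1884.2466 / 73 = 25.8116
Standard deviation = √25.8116 = 5.0805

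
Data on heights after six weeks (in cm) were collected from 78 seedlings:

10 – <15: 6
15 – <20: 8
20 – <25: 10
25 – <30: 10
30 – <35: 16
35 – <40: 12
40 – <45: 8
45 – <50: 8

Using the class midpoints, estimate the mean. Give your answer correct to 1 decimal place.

30.8

Midpoints: 12.5, 17.5, 22.5, 27.5, 32.5, 37.5, 42.5, 47.5
Σfm = 6×12.5 + 8×17.5 + 10×22.5 + 10×27.5 + 16×32.5 + 12×37.5 + 8×42.5 + 8×47.5 = 2405
n = Σf = 78
Mean = 2405 / 78 = 30.8333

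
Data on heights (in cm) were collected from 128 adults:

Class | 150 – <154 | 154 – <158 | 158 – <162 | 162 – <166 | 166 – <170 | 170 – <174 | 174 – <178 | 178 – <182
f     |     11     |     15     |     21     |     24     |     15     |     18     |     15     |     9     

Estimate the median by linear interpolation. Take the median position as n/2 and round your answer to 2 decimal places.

164.83

Cumulative frequencies: 11, 26, 47, 71, 86, 104, 119, 128
n = 128; position = n/2 = 64.
This falls in the class 162 – <166: L = 162, F = 47, f = 24, h = 4.
Median ≈ 162 + ((64 − 47) / 24) × 4 = 164.8333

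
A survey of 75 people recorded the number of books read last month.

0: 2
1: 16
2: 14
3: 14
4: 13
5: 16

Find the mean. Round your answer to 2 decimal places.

Values: 0, 1, 2, 3, 4, 5
Σfx = 2×0 + 16×1 + 14×2 + 14×3 + 13×4 + 16×5 = 218
n = Σf = 75
Mean = 218 / 75 = 2.9067

2.91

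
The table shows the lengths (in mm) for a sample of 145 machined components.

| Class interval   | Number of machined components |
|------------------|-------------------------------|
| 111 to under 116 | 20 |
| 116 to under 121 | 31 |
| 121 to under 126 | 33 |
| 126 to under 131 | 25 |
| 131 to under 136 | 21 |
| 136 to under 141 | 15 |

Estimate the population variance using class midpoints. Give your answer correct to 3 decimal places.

Midpoints: 113.5, 118.5, 123.5, 128.5, 133.5, 138.5
n = 145, Σfm = 18112.5, mean = 124.9138
Σfm² = 2271086.25
Σf(m − x̄)² = Σfm² − (Σfm)²/n = 2271086.25 − 18112.5²/145 = 8585.1724
Population variance = 8585.1724 / 145 = 59.2081

59.208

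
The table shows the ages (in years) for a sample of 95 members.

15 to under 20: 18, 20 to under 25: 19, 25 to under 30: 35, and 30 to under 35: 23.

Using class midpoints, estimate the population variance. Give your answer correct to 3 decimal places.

Midpoints: 17.5, 22.5, 27.5, 32.5
n = 95, Σfm = 2452.5, mean = 25.8158
Σfm² = 65893.75
Σf(m − x̄)² = Σfm² − (Σfm)²/n = 65893.75 − 2452.5²/95 = 2580.5263
Population variance = 2580.5263 / 95 = 27.1634

27.163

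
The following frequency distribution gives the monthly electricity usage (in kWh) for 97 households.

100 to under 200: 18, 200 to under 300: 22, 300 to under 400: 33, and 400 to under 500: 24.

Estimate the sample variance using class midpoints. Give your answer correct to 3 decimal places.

11050.258

Midpoints: 150, 250, 350, 450
n = 97, Σfm = 30550, mean = 314.9485
Σfm² = 10682500
Σf(m − x̄)² = Σfm² − (Σfm)²/n = 10682500 − 30550²/97 = 1060824.7423
Sample variance = 1060824.7423 / 96 = 11050.2577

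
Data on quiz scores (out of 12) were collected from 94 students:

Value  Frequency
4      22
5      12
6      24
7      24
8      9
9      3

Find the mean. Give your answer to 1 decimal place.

5.9

Values: 4, 5, 6, 7, 8, 9
Σfx = 22×4 + 12×5 + 24×6 + 24×7 + 9×8 + 3×9 = 559
n = Σf = 94
Mean = 559 / 94 = 5.9468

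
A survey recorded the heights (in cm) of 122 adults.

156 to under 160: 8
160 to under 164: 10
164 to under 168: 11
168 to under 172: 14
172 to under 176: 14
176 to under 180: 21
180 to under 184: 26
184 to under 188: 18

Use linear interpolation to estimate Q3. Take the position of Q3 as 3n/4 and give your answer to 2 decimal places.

182.08

Cumulative frequencies: 8, 18, 29, 43, 57, 78, 104, 122
n = 122; position = 3n/4 = 91.5.
This falls in the class 180 to under 184: L = 180, F = 78, f = 26, h = 4.
Upper quartile ≈ 180 + ((91.5 − 78) / 26) × 4 = 182.0769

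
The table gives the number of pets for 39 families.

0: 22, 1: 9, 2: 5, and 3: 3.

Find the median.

Cumulative frequencies: 22, 31, 36, 39
n = 39, so the median is the value in position (n+1)/2 = 20.
Position 20 falls at value 0.

0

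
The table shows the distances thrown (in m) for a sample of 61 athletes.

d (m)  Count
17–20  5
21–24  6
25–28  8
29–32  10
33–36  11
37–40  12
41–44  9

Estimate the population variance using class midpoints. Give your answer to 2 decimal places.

Midpoints: 18.5, 22.5, 26.5, 30.5, 34.5, 38.5, 42.5
n = 61, Σfm = 1968.5, mean = 32.2705
Σfm² = 66805.25
Σf(m − x̄)² = Σfm² − (Σfm)²/n = 66805.25 − 1968.5²/61 = 3280.7869
Population variance = 3280.7869 / 61 = 53.7834

53.78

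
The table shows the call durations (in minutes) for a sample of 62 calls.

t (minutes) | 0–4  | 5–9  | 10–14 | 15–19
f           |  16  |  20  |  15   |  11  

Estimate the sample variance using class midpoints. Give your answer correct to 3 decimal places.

Midpoints: 2, 7, 12, 17
n = 62, Σfm = 539, mean = 8.6935
Σfm² = 6383
Σf(m − x̄)² = Σfm² − (Σfm)²/n = 6383 − 539²/62 = 1697.1774
Sample variance = 1697.1774 / 61 = 27.8226

27.823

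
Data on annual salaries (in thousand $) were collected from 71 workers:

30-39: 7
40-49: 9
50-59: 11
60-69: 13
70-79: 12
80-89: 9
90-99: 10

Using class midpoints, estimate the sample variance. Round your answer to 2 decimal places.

352.27

Midpoints: 34.5, 44.5, 54.5, 64.5, 74.5, 84.5, 94.5
n = 71, Σfm = 4679.5, mean = 65.9085
Σfm² = 333077.75
Σf(m − x̄)² = Σfm² − (Σfm)²/n = 333077.75 − 4679.5²/71 = 24659.1549
Sample variance = 24659.1549 / 70 = 352.2736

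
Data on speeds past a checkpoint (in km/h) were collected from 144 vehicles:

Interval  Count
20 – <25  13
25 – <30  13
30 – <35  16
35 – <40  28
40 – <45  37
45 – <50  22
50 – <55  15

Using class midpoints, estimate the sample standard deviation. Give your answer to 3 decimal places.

Midpoints: 22.5, 27.5, 32.5, 37.5, 42.5, 47.5, 52.5
n = 144, Σfm = 5625, mean = 39.0625
Σfm² = 230500
Σf(m − x̄)² = Σfm² − (Σfm)²/n = 230500 − 5625²/144 = 10773.4375
Sample variance = 10773.4375 / 143 = 75.3387
Standard deviation = √75.3387 = 8.6798

8.680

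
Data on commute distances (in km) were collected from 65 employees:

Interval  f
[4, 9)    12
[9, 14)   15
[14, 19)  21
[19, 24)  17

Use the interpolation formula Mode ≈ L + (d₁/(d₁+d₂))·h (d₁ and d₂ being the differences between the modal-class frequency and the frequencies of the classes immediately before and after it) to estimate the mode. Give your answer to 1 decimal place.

17.0

Modal class: [14, 19) (highest frequency 21).
d₁ = 21 − 15 = 6, d₂ = 21 − 17 = 4
Mode ≈ 14 + (6/(6+4)) × 5 = 14 + 3.0000 = 17.0000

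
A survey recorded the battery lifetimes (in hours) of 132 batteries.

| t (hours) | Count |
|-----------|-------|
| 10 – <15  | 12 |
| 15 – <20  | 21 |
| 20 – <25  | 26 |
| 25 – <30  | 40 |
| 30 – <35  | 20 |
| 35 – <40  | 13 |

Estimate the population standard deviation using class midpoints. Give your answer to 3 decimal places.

7.078

Midpoints: 12.5, 17.5, 22.5, 27.5, 32.5, 37.5
n = 132, Σfm = 3340, mean = 25.3030
Σfm² = 91125
Σf(m − x̄)² = Σfm² − (Σfm)²/n = 91125 − 3340²/132 = 6612.8788
Population variance = 6612.8788 / 132 = 50.0976
Standard deviation = √50.0976 = 7.0780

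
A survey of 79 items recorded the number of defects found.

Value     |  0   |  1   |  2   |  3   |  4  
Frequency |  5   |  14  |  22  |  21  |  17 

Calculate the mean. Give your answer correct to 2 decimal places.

Values: 0, 1, 2, 3, 4
Σfx = 5×0 + 14×1 + 22×2 + 21×3 + 17×4 = 189
n = Σf = 79
Mean = 189 / 79 = 2.3924

2.39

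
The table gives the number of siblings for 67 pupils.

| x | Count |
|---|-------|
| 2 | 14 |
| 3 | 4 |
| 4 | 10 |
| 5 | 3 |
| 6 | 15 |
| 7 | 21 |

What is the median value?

Cumulative frequencies: 14, 18, 28, 31, 46, 67
n = 67, so the median is the value in position (n+1)/2 = 34.
Position 34 falls at value 6.

6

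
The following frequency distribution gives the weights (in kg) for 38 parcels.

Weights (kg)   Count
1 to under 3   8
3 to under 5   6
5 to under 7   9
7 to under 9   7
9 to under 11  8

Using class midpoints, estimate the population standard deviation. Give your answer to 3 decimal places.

2.846

Midpoints: 2, 4, 6, 8, 10
n = 38, Σfm = 230, mean = 6.0526
Σfm² = 1700
Σf(m − x̄)² = Σfm² − (Σfm)²/n = 1700 − 230²/38 = 307.8947
Population variance = 307.8947 / 38 = 8.1025
Standard deviation = √8.1025 = 2.8465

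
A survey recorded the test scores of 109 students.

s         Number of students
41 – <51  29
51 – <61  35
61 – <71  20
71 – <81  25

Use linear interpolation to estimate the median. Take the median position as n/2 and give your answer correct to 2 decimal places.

58.29

Cumulative frequencies: 29, 64, 84, 109
n = 109; position = n/2 = 54.5.
This falls in the class 51 – <61: L = 51, F = 29, f = 35, h = 10.
Median ≈ 51 + ((54.5 − 29) / 35) × 10 = 58.2857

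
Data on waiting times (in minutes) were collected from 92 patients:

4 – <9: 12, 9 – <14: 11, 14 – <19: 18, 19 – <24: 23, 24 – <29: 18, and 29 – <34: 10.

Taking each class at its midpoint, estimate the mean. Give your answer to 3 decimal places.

19.435

Midpoints: 6.5, 11.5, 16.5, 21.5, 26.5, 31.5
Σfm = 12×6.5 + 11×11.5 + 18×16.5 + 23×21.5 + 18×26.5 + 10×31.5 = 1788
n = Σf = 92
Mean = 1788 / 92 = 19.4348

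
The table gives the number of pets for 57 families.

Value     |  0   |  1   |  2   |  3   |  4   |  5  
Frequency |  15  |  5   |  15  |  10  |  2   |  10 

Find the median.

Cumulative frequencies: 15, 20, 35, 45, 47, 57
n = 57, so the median is the value in position (n+1)/2 = 29.
Position 29 falls at value 2.

2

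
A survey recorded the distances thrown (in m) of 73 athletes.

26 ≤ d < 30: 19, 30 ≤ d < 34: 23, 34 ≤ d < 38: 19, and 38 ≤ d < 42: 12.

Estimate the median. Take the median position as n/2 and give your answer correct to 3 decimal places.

Cumulative frequencies: 19, 42, 61, 73
n = 73; position = n/2 = 36.5.
This falls in the class 30 ≤ d < 34: L = 30, F = 19, f = 23, h = 4.
Median ≈ 30 + ((36.5 − 19) / 23) × 4 = 33.0435

33.043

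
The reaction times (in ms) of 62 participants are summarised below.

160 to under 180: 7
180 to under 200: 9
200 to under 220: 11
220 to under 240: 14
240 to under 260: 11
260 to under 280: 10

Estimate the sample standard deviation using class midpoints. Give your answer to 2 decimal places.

31.90

Midpoints: 170, 190, 210, 230, 250, 270
n = 62, Σfm = 13880, mean = 223.8710
Σfm² = 3169400
Σf(m − x̄)² = Σfm² − (Σfm)²/n = 3169400 − 13880²/62 = 62070.9677
Sample variance = 62070.9677 / 61 = 1017.5568
Standard deviation = √1017.5568 = 31.8992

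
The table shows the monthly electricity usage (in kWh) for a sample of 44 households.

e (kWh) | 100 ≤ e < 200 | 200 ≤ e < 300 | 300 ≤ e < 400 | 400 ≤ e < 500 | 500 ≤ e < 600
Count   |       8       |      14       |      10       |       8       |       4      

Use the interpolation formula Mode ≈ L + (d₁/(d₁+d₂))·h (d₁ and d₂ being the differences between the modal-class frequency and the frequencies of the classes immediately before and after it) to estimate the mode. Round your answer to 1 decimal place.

Modal class: 200 ≤ e < 300 (highest frequency 14).
d₁ = 14 − 8 = 6, d₂ = 14 − 10 = 4
Mode ≈ 200 + (6/(6+4)) × 100 = 200 + 60.0000 = 260.0000

260.0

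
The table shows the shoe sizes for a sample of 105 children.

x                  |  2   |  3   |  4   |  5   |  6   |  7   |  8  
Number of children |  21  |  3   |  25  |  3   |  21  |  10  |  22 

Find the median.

6

Cumulative frequencies: 21, 24, 49, 52, 73, 83, 105
n = 105, so the median is the value in position (n+1)/2 = 53.
Position 53 falls at value 6.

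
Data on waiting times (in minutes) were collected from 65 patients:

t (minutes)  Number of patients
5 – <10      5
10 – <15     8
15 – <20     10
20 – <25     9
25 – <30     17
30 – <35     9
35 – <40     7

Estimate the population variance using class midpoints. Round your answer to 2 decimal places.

Midpoints: 7.5, 12.5, 17.5, 22.5, 27.5, 32.5, 37.5
n = 65, Σfm = 1537.5, mean = 23.6538
Σfm² = 41356.25
Σf(m − x̄)² = Σfm² − (Σfm)²/n = 41356.25 − 1537.5²/65 = 4988.4615
Population variance = 4988.4615 / 65 = 76.7456

76.75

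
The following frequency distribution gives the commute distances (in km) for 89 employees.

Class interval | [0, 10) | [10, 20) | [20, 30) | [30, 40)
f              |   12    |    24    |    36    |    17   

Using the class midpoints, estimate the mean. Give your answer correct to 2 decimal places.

21.52

Midpoints: 5, 15, 25, 35
Σfm = 12×5 + 24×15 + 36×25 + 17×35 = 1915
n = Σf = 89
Mean = 1915 / 89 = 21.5169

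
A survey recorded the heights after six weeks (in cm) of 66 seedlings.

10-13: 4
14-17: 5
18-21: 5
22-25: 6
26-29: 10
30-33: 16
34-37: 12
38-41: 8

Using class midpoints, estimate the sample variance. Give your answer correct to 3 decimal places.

Midpoints: 11.5, 15.5, 19.5, 23.5, 27.5, 31.5, 35.5, 39.5
n = 66, Σfm = 1883, mean = 28.5303
Σfm² = 57988.5
Σf(m − x̄)² = Σfm² − (Σfm)²/n = 57988.5 − 1883²/66 = 4265.9394
Sample variance = 4265.9394 / 65 = 65.6298

65.630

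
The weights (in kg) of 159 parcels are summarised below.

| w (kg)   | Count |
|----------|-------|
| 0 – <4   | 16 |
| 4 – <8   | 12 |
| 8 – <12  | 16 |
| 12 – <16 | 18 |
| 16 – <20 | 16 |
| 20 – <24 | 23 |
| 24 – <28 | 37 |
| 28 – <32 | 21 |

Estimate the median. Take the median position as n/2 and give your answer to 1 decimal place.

Cumulative frequencies: 16, 28, 44, 62, 78, 101, 138, 159
n = 159; position = n/2 = 79.5.
This falls in the class 20 – <24: L = 20, F = 78, f = 23, h = 4.
Median ≈ 20 + ((79.5 − 78) / 23) × 4 = 20.2609

20.3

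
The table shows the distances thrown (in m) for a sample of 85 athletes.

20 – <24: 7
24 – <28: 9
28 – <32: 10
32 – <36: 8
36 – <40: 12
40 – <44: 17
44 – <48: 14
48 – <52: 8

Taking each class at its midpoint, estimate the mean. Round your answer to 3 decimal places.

37.341

Midpoints: 22, 26, 30, 34, 38, 42, 46, 50
Σfm = 7×22 + 9×26 + 10×30 + 8×34 + 12×38 + 17×42 + 14×46 + 8×50 = 3174
n = Σf = 85
Mean = 3174 / 85 = 37.3412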